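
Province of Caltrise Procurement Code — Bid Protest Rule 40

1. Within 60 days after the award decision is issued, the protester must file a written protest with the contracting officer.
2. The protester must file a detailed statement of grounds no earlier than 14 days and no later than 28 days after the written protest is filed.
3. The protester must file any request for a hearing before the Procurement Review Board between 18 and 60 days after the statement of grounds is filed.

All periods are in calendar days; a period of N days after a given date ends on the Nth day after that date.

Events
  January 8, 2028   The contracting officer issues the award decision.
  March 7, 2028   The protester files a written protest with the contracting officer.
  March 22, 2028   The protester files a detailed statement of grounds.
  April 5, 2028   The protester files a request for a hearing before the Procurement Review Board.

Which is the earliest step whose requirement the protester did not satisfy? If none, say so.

Step 1 — counting 60 days from January 8, 2028 (when the award decision is issued) gives a deadline of March 8, 2028; done March 7, 2028 — timely.
Step 2 — 14 and 28 days from March 7, 2028 (when the written protest is filed) are March 21, 2028 and April 4, 2028 respectively; done March 22, 2028, which is between those dates.
Step 3 — 18 and 60 days from March 22, 2028 (when the statement of grounds is filed) are April 9, 2028 and May 21, 2028 respectively; April 5, 2028 is 4 days too early.

Step 3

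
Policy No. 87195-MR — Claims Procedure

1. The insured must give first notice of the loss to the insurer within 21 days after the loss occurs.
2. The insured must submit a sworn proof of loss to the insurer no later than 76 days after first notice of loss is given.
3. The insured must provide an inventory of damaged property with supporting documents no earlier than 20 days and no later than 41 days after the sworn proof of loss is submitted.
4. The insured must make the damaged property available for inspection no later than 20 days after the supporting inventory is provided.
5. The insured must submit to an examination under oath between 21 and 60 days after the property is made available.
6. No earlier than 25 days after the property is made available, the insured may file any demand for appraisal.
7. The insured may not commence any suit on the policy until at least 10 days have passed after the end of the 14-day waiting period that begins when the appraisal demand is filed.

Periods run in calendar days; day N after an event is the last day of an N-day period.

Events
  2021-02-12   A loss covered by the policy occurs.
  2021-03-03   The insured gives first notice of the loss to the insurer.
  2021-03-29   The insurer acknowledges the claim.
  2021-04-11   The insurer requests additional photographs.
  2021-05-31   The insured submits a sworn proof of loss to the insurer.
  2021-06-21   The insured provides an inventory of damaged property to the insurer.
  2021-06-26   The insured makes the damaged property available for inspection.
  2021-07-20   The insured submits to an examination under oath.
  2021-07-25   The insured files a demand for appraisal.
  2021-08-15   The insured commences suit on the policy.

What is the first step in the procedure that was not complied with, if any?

Step 2

Step 1 — counting 21 days from 2021-02-12 (when the loss occurs) gives a deadline of 2021-03-05; completed 2021-03-03, before the deadline.
Step 2 — counting 76 days from 2021-03-03 (when first notice of loss is given) gives a deadline of 2021-05-18; not done until 2021-05-31, 13 days after the deadline.
No need to go further; step 2 was not satisfied.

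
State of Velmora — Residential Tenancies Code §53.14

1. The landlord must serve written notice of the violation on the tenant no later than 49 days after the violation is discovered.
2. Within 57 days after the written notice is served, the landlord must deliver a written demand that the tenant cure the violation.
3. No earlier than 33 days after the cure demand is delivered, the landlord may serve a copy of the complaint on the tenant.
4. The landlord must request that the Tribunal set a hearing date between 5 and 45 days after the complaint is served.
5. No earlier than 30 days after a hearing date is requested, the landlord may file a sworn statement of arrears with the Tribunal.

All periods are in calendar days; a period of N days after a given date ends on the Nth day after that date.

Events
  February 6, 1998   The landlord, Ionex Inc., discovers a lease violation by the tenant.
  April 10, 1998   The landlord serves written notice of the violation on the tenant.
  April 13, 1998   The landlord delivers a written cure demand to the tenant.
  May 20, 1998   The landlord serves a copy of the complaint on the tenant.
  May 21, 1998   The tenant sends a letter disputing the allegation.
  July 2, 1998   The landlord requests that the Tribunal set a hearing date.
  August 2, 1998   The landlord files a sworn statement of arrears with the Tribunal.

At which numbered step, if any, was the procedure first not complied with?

(1) due by February 6, 1998 + 49 days = March 27, 1998; not done until April 10, 1998, 14 days after the deadline.

Step 1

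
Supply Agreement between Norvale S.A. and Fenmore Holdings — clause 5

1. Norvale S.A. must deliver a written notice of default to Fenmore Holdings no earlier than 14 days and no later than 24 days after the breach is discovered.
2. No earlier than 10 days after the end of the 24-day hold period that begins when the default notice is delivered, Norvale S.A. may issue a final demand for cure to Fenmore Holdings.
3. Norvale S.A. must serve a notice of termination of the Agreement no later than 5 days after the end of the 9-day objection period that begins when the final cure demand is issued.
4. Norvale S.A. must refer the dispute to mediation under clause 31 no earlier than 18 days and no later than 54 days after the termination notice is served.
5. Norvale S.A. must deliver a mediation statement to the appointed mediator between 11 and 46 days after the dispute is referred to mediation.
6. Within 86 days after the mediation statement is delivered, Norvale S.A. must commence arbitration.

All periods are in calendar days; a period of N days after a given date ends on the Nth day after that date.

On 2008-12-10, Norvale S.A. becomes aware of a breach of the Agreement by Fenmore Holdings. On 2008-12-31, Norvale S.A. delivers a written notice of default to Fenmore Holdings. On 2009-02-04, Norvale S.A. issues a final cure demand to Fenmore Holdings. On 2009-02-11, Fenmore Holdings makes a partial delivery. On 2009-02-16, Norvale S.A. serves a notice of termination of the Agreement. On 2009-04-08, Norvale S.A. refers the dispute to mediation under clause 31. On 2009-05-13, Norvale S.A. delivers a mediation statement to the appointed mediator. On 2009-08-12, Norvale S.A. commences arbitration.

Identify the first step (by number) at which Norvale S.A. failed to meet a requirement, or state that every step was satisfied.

Step 1: the window is 14–24 days after 2008-12-10 (when the breach is discovered), so 2008-12-24 through 2009-01-03; done 2008-12-31 — within the window.
Step 2: the earliest permitted date is 10 days after 2009-01-24 (end of the 24-day hold period, which began when the default notice is delivered on 2008-12-31), i.e. 2009-02-03; done 2009-02-04, after the minimum wait.
Step 3: 5 days after 2009-02-13 (end of the 9-day objection period, which began when the final cure demand is issued on 2009-02-04) is 2009-02-18; completed 2009-02-16, before the deadline.
Step 4: the window is 18–54 days after 2009-02-16 (when the termination notice is served), so 2009-03-06 through 2009-04-11; done 2009-04-08, which is between those dates.
Step 5: the window is 11–46 days after 2009-04-08 (when the dispute is referred to mediation), so 2009-04-19 through 2009-05-24; done 2009-05-13 — within the window.
Step 6: 86 days after 2009-05-13 (when the mediation statement is delivered) is 2009-08-07; not done until 2009-08-12, 5 days after the deadline.
The analysis stops there.

Step 6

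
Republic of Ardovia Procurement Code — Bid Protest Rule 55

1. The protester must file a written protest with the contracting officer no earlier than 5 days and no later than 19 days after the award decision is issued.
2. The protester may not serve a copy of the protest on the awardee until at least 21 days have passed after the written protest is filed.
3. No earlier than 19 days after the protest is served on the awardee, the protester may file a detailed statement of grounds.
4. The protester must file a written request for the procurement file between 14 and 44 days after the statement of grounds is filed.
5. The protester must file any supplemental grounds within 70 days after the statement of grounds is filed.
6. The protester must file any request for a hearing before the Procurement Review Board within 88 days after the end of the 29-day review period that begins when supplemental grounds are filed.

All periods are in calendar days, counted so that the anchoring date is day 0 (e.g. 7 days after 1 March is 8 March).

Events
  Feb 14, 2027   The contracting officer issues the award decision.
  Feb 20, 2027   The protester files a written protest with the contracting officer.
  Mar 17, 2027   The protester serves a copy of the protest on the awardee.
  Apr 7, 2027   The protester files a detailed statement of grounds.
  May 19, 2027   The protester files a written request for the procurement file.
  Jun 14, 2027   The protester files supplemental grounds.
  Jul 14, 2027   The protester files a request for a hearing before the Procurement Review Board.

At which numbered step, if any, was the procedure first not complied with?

None — every step was satisfied

Step 1 — 5 and 19 days from Feb 14, 2027 (when the award decision is issued) are Feb 19, 2027 and Mar 5, 2027 respectively; done Feb 20, 2027, which is between those dates.
Step 2 — must wait 21 days from Feb 20, 2027 (when the written protest is filed), so not before Mar 13, 2027; done Mar 17, 2027, after the minimum wait.
Step 3 — must wait 19 days from Mar 17, 2027 (when the protest is served on the awardee), so not before Apr 5, 2027; Apr 7, 2027 is on or after that date.
Step 4 — 14 and 44 days from Apr 7, 2027 (when the statement of grounds is filed) are Apr 21, 2027 and May 21, 2027 respectively; done May 19, 2027 — within the window.
Step 5 — counting 70 days from Apr 7, 2027 (when the statement of grounds is filed) gives a deadline of Jun 16, 2027; done Jun 14, 2027 — timely.
Step 6 — counting 88 days from Jul 13, 2027 (end of the 29-day review period, which began when supplemental grounds are filed on Jun 14, 2027) gives a deadline of Oct 9, 2027; done Jul 14, 2027 — timely.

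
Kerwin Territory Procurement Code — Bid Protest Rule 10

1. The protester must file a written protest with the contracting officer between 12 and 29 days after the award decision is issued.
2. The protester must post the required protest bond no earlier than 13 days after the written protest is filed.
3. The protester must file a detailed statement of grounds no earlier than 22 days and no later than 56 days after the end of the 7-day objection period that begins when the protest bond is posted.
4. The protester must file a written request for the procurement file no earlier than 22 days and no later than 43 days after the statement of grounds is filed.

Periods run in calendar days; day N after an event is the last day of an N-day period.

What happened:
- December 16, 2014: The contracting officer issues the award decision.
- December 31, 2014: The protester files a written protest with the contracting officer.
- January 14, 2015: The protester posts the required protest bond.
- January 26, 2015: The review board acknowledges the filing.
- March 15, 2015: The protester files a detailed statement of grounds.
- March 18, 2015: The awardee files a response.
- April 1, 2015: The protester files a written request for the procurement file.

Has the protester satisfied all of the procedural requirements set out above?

No

Step 1: the window is 12–29 days after December 16, 2014 (when the award decision is issued), so December 28, 2014 through January 14, 2015; done December 31, 2014 — within the window.
Step 2: the earliest permitted date is 13 days after December 31, 2014 (when the written protest is filed), i.e. January 13, 2015; done January 14, 2015 — permitted.
Step 3: the window is 22–56 days after January 21, 2015 (end of the 7-day objection period, which began when the protest bond is posted on January 14, 2015), so February 12, 2015 through March 18, 2015; March 15, 2015 falls inside that range.
Step 4: the window is 22–43 days after March 15, 2015 (when the statement of grounds is filed), so April 6, 2015 through April 27, 2015; April 1, 2015 is 5 days too early.
The analysis stops there.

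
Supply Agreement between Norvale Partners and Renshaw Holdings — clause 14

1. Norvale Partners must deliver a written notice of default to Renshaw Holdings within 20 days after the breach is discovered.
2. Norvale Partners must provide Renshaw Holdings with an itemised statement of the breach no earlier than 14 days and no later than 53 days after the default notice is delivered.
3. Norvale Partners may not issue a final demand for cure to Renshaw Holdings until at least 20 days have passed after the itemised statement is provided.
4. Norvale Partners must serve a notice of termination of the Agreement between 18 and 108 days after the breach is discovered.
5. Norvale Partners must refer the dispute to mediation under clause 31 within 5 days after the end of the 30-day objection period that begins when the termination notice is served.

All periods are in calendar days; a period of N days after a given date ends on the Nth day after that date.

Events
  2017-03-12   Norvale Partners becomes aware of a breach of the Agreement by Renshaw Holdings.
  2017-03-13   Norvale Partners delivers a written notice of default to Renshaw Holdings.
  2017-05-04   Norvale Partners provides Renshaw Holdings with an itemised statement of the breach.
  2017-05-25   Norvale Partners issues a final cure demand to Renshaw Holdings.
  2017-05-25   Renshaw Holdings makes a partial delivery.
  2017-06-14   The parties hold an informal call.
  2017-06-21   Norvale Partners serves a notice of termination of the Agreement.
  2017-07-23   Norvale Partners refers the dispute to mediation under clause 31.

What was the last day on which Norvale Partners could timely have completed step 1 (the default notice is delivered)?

Step 1 runs from 2017-03-12, when the breach is discovered. 20 days after 2017-03-12 is 2017-04-01.

2017-04-01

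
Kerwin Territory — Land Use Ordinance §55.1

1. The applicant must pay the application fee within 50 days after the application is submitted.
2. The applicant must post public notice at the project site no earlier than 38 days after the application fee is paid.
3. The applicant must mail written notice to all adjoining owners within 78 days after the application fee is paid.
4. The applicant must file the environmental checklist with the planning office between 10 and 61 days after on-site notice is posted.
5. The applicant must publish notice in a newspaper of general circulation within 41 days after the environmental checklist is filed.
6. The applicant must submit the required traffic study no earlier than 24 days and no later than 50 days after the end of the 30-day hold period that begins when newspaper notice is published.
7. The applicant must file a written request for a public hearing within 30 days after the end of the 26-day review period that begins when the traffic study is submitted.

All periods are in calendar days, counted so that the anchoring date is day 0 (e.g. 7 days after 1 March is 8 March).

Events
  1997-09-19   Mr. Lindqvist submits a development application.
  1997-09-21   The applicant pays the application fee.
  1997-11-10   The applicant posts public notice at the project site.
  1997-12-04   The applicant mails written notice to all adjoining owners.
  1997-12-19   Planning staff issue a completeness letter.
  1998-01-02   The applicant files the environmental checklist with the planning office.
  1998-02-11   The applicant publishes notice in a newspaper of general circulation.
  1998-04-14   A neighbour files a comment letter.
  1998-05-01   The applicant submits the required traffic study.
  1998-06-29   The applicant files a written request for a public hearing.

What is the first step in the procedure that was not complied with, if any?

(1) due by 1997-09-19 + 50 days = 1997-11-08; done 1997-09-21 — timely.
(2) permitted from 1997-09-21 + 38 days = 1997-10-29 onward; 1997-11-10 is on or after that date.
(3) due by 1997-09-21 + 78 days = 1997-12-08; completed 1997-12-04, before the deadline.
(4) the permitted window runs from 1997-11-10 + 10 = 1997-11-20 to 1997-11-10 + 61 = 1998-01-10; done 1998-01-02, which is between those dates.
(5) due by 1998-01-02 + 41 days = 1998-02-12; done 1998-02-11 — timely.
(6) the permitted window runs from 1998-03-13 + 24 = 1998-04-06 to 1998-03-13 + 50 = 1998-05-02; done 1998-05-01, which is between those dates.
(7) due by 1998-05-27 + 30 days = 1998-06-26; not done until 1998-06-29, 3 days after the deadline.

Step 7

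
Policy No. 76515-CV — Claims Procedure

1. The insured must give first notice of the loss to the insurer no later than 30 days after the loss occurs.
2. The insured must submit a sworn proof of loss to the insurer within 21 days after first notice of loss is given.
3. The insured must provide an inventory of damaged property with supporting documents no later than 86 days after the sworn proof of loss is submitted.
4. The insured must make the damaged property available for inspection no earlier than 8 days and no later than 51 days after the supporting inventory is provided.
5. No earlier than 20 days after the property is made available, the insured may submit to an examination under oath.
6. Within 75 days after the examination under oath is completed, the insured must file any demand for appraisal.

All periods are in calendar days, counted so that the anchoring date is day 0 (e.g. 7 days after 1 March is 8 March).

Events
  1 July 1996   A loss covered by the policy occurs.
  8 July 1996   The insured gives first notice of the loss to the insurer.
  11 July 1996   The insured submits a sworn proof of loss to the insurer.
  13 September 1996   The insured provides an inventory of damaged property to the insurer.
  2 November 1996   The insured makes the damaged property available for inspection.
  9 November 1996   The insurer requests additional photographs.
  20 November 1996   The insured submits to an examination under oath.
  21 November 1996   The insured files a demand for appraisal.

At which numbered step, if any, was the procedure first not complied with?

Step 1 — counting 30 days from 1 July 1996 (when the loss occurs) gives a deadline of 31 July 1996; 8 July 1996 is within that limit.
Step 2 — counting 21 days from 8 July 1996 (when first notice of loss is given) gives a deadline of 29 July 1996; 11 July 1996 is within that limit.
Step 3 — counting 86 days from 11 July 1996 (when the sworn proof of loss is submitted) gives a deadline of 5 October 1996; completed 13 September 1996, before the deadline.
Step 4 — 8 and 51 days from 13 September 1996 (when the supporting inventory is provided) are 21 September 1996 and 3 November 1996 respectively; 2 November 1996 falls inside that range.
Step 5 — must wait 20 days from 2 November 1996 (when the property is made available), so not before 22 November 1996; 20 November 1996 is 2 days before the earliest permitted date.
That is the first point of non-compliance.

Step 5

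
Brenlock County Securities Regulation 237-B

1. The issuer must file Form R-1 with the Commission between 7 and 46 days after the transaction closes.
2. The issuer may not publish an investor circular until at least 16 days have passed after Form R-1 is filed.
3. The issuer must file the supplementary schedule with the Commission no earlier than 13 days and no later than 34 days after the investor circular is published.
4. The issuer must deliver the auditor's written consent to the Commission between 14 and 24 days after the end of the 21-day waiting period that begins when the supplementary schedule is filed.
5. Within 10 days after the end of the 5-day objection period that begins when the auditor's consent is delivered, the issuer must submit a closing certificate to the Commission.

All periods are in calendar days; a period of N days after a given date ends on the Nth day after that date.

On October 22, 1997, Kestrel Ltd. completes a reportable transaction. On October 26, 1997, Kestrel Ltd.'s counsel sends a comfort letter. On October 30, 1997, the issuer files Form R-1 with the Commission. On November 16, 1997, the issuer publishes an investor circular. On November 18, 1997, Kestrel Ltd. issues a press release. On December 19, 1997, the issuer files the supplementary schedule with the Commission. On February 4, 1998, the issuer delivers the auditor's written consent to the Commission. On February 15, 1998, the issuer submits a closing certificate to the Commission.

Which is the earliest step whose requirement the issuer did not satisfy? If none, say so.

Step 4

(1) the permitted window runs from October 22, 1997 + 7 = October 29, 1997 to October 22, 1997 + 46 = December 7, 1997; October 30, 1997 falls inside that range.
(2) permitted from October 30, 1997 + 16 days = November 15, 1997 onward; done November 16, 1997, after the minimum wait.
(3) the permitted window runs from November 16, 1997 + 13 = November 29, 1997 to November 16, 1997 + 34 = December 20, 1997; done December 19, 1997 — within the window.
(4) the permitted window runs from January 9, 1998 + 14 = January 23, 1998 to January 9, 1998 + 24 = February 2, 1998; February 4, 1998 is 2 days past the end of the window.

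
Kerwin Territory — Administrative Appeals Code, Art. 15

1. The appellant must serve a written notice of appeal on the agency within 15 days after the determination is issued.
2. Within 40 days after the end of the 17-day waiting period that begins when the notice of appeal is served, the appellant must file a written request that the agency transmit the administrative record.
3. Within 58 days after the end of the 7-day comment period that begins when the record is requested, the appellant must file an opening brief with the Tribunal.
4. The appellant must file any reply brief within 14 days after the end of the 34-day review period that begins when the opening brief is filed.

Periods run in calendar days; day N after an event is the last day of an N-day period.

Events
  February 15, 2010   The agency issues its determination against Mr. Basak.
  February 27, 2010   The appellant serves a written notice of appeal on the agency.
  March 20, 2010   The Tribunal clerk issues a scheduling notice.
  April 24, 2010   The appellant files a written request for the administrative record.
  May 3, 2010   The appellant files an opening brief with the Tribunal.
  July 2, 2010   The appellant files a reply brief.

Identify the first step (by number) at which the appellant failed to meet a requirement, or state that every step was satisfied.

Step 1 — counting 15 days from February 15, 2010 (when the determination is issued) gives a deadline of March 2, 2010; February 27, 2010 is within that limit.
Step 2 — counting 40 days from March 16, 2010 (end of the 17-day waiting period, which began when the notice of appeal is served on February 27, 2010) gives a deadline of April 25, 2010; completed April 24, 2010, before the deadline.
Step 3 — counting 58 days from May 1, 2010 (end of the 7-day comment period, which began when the record is requested on April 24, 2010) gives a deadline of June 28, 2010; done May 3, 2010 — timely.
Step 4 — counting 14 days from June 6, 2010 (end of the 34-day review period, which began when the opening brief is filed on May 3, 2010) gives a deadline of June 20, 2010; done July 2, 2010 — 12 days late.

Step 4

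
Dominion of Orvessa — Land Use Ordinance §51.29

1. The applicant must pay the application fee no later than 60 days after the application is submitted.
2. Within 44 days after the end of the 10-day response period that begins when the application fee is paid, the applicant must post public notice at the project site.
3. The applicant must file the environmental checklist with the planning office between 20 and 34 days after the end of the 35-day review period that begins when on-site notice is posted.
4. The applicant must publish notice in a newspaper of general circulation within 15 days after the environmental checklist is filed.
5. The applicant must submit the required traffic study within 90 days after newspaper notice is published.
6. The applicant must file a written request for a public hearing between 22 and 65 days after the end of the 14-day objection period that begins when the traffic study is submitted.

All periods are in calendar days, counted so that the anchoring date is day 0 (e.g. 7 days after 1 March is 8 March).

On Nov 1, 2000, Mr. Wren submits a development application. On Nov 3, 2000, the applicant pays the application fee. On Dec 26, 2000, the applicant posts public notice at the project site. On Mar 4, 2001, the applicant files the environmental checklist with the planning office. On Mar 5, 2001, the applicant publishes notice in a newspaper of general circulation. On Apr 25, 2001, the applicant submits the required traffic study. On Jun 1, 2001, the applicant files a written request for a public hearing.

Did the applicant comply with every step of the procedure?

Yes

Step 1 — counting 60 days from Nov 1, 2000 (when the application is submitted) gives a deadline of Dec 31, 2000; done Nov 3, 2000 — timely.
Step 2 — counting 44 days from Nov 13, 2000 (end of the 10-day response period, which began when the application fee is paid on Nov 3, 2000) gives a deadline of Dec 27, 2000; completed Dec 26, 2000, before the deadline.
Step 3 — 20 and 34 days from Jan 30, 2001 (end of the 35-day review period, which began when on-site notice is posted on Dec 26, 2000) are Feb 19, 2001 and Mar 5, 2001 respectively; done Mar 4, 2001 — within the window.
Step 4 — counting 15 days from Mar 4, 2001 (when the environmental checklist is filed) gives a deadline of Mar 19, 2001; Mar 5, 2001 is within that limit.
Step 5 — counting 90 days from Mar 5, 2001 (when newspaper notice is published) gives a deadline of Jun 3, 2001; Apr 25, 2001 is within that limit.
Step 6 — 22 and 65 days from May 9, 2001 (end of the 14-day objection period, which began when the traffic study is submitted on Apr 25, 2001) are May 31, 2001 and Jul 13, 2001 respectively; done Jun 1, 2001 — within the window.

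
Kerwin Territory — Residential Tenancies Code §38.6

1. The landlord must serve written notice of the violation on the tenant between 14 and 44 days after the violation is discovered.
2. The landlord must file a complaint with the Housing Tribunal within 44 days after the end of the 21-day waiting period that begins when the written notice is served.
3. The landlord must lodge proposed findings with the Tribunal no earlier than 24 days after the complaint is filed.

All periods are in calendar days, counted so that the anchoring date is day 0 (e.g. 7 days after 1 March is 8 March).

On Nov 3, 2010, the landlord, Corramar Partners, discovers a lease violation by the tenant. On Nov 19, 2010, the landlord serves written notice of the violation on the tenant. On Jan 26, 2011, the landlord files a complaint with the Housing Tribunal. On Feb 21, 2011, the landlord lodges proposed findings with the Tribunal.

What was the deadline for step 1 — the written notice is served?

Dec 17, 2010

Step 1 runs from Nov 3, 2010, when the violation is discovered. The window is 14–44 days after Nov 3, 2010; it closes on Dec 17, 2010.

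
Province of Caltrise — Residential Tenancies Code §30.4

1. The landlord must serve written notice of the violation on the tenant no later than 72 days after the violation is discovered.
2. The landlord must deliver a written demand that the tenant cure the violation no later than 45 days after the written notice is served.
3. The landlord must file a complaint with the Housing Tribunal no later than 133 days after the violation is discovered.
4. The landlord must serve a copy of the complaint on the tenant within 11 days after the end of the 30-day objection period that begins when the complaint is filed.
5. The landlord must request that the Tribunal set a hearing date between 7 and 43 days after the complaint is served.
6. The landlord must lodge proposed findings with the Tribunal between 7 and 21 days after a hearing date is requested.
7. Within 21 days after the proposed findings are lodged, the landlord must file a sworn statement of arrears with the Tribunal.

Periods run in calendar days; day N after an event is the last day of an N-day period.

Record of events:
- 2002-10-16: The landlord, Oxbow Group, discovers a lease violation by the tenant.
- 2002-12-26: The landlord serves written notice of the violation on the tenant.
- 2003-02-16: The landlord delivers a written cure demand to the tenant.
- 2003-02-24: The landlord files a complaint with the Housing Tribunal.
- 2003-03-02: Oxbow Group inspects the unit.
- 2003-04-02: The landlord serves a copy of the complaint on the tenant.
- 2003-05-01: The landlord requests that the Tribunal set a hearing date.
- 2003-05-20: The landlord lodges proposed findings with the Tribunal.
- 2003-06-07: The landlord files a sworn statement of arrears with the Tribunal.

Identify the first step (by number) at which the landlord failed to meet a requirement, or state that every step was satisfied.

Step 2

Step 1 — counting 72 days from 2002-10-16 (when the violation is discovered) gives a deadline of 2002-12-27; completed 2002-12-26, before the deadline.
Step 2 — counting 45 days from 2002-12-26 (when the written notice is served) gives a deadline of 2003-02-09; not done until 2003-02-16, 7 days after the deadline.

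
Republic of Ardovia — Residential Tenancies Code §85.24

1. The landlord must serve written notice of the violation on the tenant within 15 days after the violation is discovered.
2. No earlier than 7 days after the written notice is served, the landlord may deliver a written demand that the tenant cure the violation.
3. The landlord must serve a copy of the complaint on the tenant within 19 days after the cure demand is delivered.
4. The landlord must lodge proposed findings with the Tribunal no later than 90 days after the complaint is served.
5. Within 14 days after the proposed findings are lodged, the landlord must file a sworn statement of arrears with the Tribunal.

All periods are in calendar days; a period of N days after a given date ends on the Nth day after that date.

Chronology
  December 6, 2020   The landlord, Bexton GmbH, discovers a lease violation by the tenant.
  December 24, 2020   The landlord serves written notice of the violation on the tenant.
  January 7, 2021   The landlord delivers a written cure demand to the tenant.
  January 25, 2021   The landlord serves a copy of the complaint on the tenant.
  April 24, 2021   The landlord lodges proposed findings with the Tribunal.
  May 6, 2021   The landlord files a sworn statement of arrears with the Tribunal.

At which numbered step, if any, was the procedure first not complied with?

Step 1: 15 days after December 6, 2020 (when the violation is discovered) is December 21, 2020; December 24, 2020 misses that deadline by 3 days.
Later steps need not be reached.

Step 1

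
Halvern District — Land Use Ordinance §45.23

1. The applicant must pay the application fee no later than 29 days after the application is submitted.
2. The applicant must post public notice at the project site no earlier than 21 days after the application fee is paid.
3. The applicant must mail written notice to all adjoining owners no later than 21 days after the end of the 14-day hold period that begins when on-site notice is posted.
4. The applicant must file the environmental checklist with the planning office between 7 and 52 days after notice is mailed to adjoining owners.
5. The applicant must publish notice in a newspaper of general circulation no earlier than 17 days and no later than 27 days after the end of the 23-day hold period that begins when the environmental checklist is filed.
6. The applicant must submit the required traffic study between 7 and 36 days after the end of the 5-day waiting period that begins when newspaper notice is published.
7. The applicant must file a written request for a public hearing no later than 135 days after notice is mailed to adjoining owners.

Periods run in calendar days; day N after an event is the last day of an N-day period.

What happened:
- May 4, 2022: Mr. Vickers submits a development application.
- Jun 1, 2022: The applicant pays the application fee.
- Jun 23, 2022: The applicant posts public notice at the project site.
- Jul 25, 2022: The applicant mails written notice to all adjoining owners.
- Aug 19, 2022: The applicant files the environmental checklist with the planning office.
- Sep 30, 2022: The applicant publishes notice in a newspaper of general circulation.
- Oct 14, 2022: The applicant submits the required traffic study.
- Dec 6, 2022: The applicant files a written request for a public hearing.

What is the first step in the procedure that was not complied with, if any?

Step 1: 29 days after May 4, 2022 (when the application is submitted) is Jun 2, 2022; completed Jun 1, 2022, before the deadline.
Step 2: the earliest permitted date is 21 days after Jun 1, 2022 (when the application fee is paid), i.e. Jun 22, 2022; done Jun 23, 2022 — permitted.
Step 3: 21 days after Jul 7, 2022 (end of the 14-day hold period, which began when on-site notice is posted on Jun 23, 2022) is Jul 28, 2022; completed Jul 25, 2022, before the deadline.
Step 4: the window is 7–52 days after Jul 25, 2022 (when notice is mailed to adjoining owners), so Aug 1, 2022 through Sep 15, 2022; done Aug 19, 2022 — within the window.
Step 5: the window is 17–27 days after Sep 11, 2022 (end of the 23-day hold period, which began when the environmental checklist is filed on Aug 19, 2022), so Sep 28, 2022 through Oct 8, 2022; Sep 30, 2022 falls inside that range.
Step 6: the window is 7–36 days after Oct 5, 2022 (end of the 5-day waiting period, which began when newspaper notice is published on Sep 30, 2022), so Oct 12, 2022 through Nov 10, 2022; Oct 14, 2022 falls inside that range.
Step 7: 135 days after Jul 25, 2022 (when notice is mailed to adjoining owners) is Dec 7, 2022; done Dec 6, 2022 — timely.

None — every step was satisfied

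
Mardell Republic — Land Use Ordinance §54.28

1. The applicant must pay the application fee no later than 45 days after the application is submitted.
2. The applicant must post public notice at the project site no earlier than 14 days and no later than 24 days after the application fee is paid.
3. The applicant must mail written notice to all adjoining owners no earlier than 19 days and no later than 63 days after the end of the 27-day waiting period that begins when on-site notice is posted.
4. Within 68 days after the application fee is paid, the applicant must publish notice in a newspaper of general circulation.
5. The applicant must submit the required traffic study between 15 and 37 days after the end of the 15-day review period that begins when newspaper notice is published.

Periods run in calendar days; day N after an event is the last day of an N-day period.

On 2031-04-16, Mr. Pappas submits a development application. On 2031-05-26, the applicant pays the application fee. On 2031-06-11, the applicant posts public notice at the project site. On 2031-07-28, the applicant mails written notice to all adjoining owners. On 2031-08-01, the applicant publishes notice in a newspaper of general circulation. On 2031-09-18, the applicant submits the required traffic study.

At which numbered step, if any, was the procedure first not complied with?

None — every step was satisfied

Step 1 — counting 45 days from 2031-04-16 (when the application is submitted) gives a deadline of 2031-05-31; done 2031-05-26 — timely.
Step 2 — 14 and 24 days from 2031-05-26 (when the application fee is paid) are 2031-06-09 and 2031-06-19 respectively; done 2031-06-11 — within the window.
Step 3 — 19 and 63 days from 2031-07-08 (end of the 27-day waiting period, which began when on-site notice is posted on 2031-06-11) are 2031-07-27 and 2031-09-09 respectively; 2031-07-28 falls inside that range.
Step 4 — counting 68 days from 2031-05-26 (when the application fee is paid) gives a deadline of 2031-08-02; 2031-08-01 is within that limit.
Step 5 — 15 and 37 days from 2031-08-16 (end of the 15-day review period, which began when newspaper notice is published on 2031-08-01) are 2031-08-31 and 2031-09-22 respectively; 2031-09-18 falls inside that range.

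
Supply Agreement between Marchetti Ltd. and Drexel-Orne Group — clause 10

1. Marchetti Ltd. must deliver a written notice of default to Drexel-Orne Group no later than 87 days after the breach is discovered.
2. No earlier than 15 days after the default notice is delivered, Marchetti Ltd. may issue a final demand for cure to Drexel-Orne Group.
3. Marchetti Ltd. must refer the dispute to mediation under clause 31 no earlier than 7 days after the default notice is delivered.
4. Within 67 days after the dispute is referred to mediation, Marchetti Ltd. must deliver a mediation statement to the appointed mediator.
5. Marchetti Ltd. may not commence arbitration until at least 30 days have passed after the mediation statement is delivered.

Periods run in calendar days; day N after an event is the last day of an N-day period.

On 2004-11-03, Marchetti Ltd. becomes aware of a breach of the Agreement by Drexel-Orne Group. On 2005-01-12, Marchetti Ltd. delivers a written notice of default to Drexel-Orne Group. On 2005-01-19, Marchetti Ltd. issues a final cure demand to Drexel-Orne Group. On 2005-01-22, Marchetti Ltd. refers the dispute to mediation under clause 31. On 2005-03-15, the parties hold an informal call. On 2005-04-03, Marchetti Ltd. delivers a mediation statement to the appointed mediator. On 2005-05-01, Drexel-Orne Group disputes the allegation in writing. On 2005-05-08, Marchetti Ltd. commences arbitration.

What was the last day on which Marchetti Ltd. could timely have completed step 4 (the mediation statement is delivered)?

Step 4 runs from 2005-01-22, when the dispute is referred to mediation. 67 days after 2005-01-22 is 2005-03-30.

2005-03-30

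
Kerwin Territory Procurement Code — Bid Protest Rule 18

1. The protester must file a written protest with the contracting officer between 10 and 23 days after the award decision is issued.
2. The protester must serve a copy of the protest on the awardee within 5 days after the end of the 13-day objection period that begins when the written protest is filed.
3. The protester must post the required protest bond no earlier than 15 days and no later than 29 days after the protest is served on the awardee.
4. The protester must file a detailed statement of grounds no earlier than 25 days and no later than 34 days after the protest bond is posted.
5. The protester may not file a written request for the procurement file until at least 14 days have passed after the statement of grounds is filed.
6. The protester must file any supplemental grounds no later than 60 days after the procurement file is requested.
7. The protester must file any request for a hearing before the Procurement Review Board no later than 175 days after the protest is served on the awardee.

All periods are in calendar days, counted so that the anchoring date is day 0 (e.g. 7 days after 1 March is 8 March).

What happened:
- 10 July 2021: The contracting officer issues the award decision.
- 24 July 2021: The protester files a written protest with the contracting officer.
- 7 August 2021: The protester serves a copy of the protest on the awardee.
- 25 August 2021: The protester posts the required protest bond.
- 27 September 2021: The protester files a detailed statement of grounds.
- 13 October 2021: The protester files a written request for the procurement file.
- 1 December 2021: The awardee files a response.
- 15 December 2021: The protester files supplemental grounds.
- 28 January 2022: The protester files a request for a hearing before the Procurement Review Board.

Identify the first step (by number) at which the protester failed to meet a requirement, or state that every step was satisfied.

Step 6

Step 1 — 10 and 23 days from 10 July 2021 (when the award decision is issued) are 20 July 2021 and 2 August 2021 respectively; done 24 July 2021 — within the window.
Step 2 — counting 5 days from 6 August 2021 (end of the 13-day objection period, which began when the written protest is filed on 24 July 2021) gives a deadline of 11 August 2021; completed 7 August 2021, before the deadline.
Step 3 — 15 and 29 days from 7 August 2021 (when the protest is served on the awardee) are 22 August 2021 and 5 September 2021 respectively; 25 August 2021 falls inside that range.
Step 4 — 25 and 34 days from 25 August 2021 (when the protest bond is posted) are 19 September 2021 and 28 September 2021 respectively; 27 September 2021 falls inside that range.
Step 5 — must wait 14 days from 27 September 2021 (when the statement of grounds is filed), so not before 11 October 2021; done 13 October 2021, after the minimum wait.
Step 6 — counting 60 days from 13 October 2021 (when the procurement file is requested) gives a deadline of 12 December 2021; 15 December 2021 misses that deadline by 3 days.
Later steps need not be reached.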